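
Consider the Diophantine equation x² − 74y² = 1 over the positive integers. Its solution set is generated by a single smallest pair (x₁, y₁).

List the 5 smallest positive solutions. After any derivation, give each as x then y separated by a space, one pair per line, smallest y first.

√74 = [8; 1,1,1,1,16, …], period ℓ=5 (odd) → k=9
k=0  a_k=8  p_k/q_k = 8/1
…
k=7  a_k=1  p_k/q_k = 1471/171
k=8  a_k=1  p_k/q_k = 2228/259
k=9  a_k=1  p_k/q_k = 3699/430
→ (3699, 430).  Check: 3699²=13682601, 74·430²=13682600, difference 1.
(3699+430√74)^2 = 27365201 + 3181140√74
(3699+430√74)^3 = 202447753299 + 23534073290√74
(3699+430√74)^4 = 1497708451540801 + 174105071018280√74
(3699+430√74)^5 = 11080046922051092499 + 1288029291859162150√74

3699 430
27365201 3181140
202447753299 23534073290
1497708451540801 174105071018280
11080046922051092499 1288029291859162150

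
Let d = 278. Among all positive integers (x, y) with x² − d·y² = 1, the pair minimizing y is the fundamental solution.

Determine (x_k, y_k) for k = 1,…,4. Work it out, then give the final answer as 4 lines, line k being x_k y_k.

2501 150
12510001 750300
62575022501 3753000450
313000250040001 18772507500600

√278 = [16; 1,2,16,2,1,32, …], period ℓ=6 (even) → k=5
k=0  a_k=16  p_k/q_k = 16/1
k=1  a_k=1  p_k/q_k = 17/1
…
k=3  a_k=16  p_k/q_k = 817/49
k=4  a_k=2  p_k/q_k = 1684/101
k=5  a_k=1  p_k/q_k = 2501/150
fundamental: x₁=2501, y₁=150  (since 6255001 − 278·22500 = 1)
n=2: (2501,150)∘(2501,150) = (2501·2501+278·150·150, 2501·150+150·2501) = (12510001,750300)
n=3: (12510001,750300)∘(2501,150) = (2501·12510001+278·150·750300, 2501·750300+150·12510001) = (62575022501,3753000450)
n=4: (62575022501,3753000450)∘(2501,150) = (2501·62575022501+278·150·3753000450, 2501·3753000450+150·62575022501) = (313000250040001,18772507500600)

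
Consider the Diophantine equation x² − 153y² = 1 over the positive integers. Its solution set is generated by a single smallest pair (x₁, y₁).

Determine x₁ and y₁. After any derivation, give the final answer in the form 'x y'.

2177 176

d=153: √d = [12; 2,1,2,2,2,1,2,24] (ℓ=8, even), read p_7/q_7
k=0  a_k=12  p_k/q_k = 12/1
k=1  a_k=2  p_k/q_k = 25/2
k=2  a_k=1  p_k/q_k = 37/3
k=3  a_k=2  p_k/q_k = 99/8
k=4  a_k=2  p_k/q_k = 235/19
…
k=6  a_k=1  p_k/q_k = 804/65
k=7  a_k=2  p_k/q_k = 2177/176
fundamental: x₁=2177, y₁=176  (since 4739329 − 153·30976 = 1)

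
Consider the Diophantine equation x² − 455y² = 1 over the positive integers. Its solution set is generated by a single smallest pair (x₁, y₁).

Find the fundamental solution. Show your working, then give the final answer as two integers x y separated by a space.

√455 → a₀=21, period (3,42); ℓ=2 even so k=1
step 0: (21, 1)  from 21·(1,0) + (0,1)
step 1: (64, 3)  from 3·(21,1) + (1,0)
fundamental: x₁=64, y₁=3  (since 4096 − 455·9 = 1)

64 3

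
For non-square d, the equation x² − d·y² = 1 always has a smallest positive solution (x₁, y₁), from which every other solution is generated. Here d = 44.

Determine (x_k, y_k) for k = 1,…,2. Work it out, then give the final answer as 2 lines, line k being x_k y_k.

√44 = [6; 1,1,1,2,1,1,1,12, …], period ℓ=8 (even) → k=7
i=0: a=6 ⇒ p=6, q=1
i=1: a=1 ⇒ p=7, q=1
i=2: a=1 ⇒ p=13, q=2
i=3: a=1 ⇒ p=20, q=3
i=4: a=2 ⇒ p=53, q=8
i=5: a=1 ⇒ p=73, q=11
i=6: a=1 ⇒ p=126, q=19
i=7: a=1 ⇒ p=199, q=30
fundamental: x₁=199, y₁=30  (since 39601 − 44·900 = 1)
k=2:  x_2 = 199·199+44·30·30 = 79201,  y_2 = 199·30+30·199 = 11940

199 30
79201 11940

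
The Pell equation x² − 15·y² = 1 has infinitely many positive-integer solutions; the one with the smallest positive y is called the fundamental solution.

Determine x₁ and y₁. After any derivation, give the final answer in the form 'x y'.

√15 = [3; 1,6, …], period ℓ=2 (even) → k=1
step 0: (3, 1)  from 3·(1,0) + (0,1)
step 1: (4, 1)  from 1·(3,1) + (1,0)
→ (4, 1).  Check: 4²=16, 15·1²=15, difference 1.

4 1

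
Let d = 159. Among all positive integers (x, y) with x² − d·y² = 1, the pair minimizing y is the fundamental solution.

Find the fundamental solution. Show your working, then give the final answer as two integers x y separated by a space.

1324 105

d=159: √d = [12; 1,1,1,1,3,1,1,1,1,24] (ℓ=10, even), read p_9/q_9
k=0  a_k=12  p_k/q_k = 12/1
…
k=5  a_k=3  p_k/q_k = 227/18
…
k=7  a_k=1  p_k/q_k = 517/41
k=8  a_k=1  p_k/q_k = 807/64
k=9  a_k=1  p_k/q_k = 1324/105
fundamental: x₁=1324, y₁=105  (since 1752976 − 159·11025 = 1)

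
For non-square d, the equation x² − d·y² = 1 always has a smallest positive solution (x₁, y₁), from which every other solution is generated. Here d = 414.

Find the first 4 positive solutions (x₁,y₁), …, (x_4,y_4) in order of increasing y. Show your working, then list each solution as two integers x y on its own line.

d=414: √d = [20; 2,1,7,2,7,1,2,40] (ℓ=8, even), read p_7/q_7
step 0: (20, 1)  from 20·(1,0) + (0,1)
step 1: (41, 2)  from 2·(20,1) + (1,0)
…
step 3: (468, 23)  from 7·(61,3) + (41,2)
…
step 5: (7447, 366)  from 7·(997,49) + (468,23)
step 6: (8444, 415)  from 1·(7447,366) + (997,49)
step 7: (24335, 1196)  from 2·(8444,415) + (7447,366)
fundamental: x₁=24335, y₁=1196  (since 592192225 − 414·1430416 = 1)
n=2: (24335,1196)∘(24335,1196) = (24335·24335+414·1196·1196, 24335·1196+1196·24335) = (1184384449,58209320)
n=3: (1184384449,58209320)∘(24335,1196) = (24335·1184384449+414·1196·58209320, 24335·58209320+1196·1184384449) = (57643991108495,2833047603204)
n=4: (57643991108495,2833047603204)∘(24335,1196) = (24335·57643991108495+414·1196·2833047603204, 24335·2833047603204+1196·57643991108495) = (2805533046066067201,137884426789729360)

24335 1196
1184384449 58209320
57643991108495 2833047603204
2805533046066067201 137884426789729360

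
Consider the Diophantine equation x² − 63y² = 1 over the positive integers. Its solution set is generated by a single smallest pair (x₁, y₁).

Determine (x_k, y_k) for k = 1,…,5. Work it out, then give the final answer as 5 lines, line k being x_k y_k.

8 1
127 16
2024 255
32257 4064
514088 64769

√63 = [7; 1,14, …], period ℓ=2 (even) → k=1
a_0=7:  p_0=7·1+0=7,  q_0=7·0+1=1
a_1=1:  p_1=1·7+1=8,  q_1=1·1+0=1
→ (8, 1).  Check: 8²=64, 63·1²=63, difference 1.
k=2:  x_2 = 8·8+63·1·1 = 127,  y_2 = 8·1+1·8 = 16
k=3:  x_3 = 8·127+63·1·16 = 2024,  y_3 = 8·16+1·127 = 255
k=4:  x_4 = 8·2024+63·1·255 = 32257,  y_4 = 8·255+1·2024 = 4064
k=5:  x_5 = 8·32257+63·1·4064 = 514088,  y_5 = 8·4064+1·32257 = 64769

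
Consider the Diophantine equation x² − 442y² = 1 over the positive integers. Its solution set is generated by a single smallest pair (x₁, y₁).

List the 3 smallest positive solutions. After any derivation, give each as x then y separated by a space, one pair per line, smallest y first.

883 42
1559377 74172
2753858899 130987710

d=442: √d = [21; 42] (ℓ=1, odd), read p_1/q_1
i=0: a=21 ⇒ p=21, q=1
i=1: a=42 ⇒ p=883, q=42
fundamental: x₁=883, y₁=42  (since 779689 − 442·1764 = 1)
(x_2, y_2) = (883·883 + 442·42·42, 883·42 + 42·883) = (1559377, 74172)
(x_3, y_3) = (883·1559377 + 442·42·74172, 883·74172 + 42·1559377) = (2753858899, 130987710)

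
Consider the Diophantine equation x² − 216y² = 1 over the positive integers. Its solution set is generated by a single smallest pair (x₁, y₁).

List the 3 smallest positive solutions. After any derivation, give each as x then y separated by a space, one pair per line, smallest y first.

485 33
470449 32010
456335045 31049667

d=216: √d = [14; 1,2,3,2,1,28] (ℓ=6, even), read p_5/q_5
k=0  a_k=14  p_k/q_k = 14/1
…
k=2  a_k=2  p_k/q_k = 44/3
k=3  a_k=3  p_k/q_k = 147/10
k=4  a_k=2  p_k/q_k = 338/23
k=5  a_k=1  p_k/q_k = 485/33
→ (485, 33).  Check: 485²=235225, 216·33²=235224, difference 1.
(x_2, y_2) = (485·485 + 216·33·33, 485·33 + 33·485) = (470449, 32010)
(x_3, y_3) = (485·470449 + 216·33·32010, 485·32010 + 33·470449) = (456335045, 31049667)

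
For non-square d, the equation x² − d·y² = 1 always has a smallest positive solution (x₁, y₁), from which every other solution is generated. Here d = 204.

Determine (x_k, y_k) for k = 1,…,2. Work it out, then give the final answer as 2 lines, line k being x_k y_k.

4999 350
49980001 3499300

d=204: √d = [14; 3,1,1,6,1,1,3,28] (ℓ=8, even), read p_7/q_7
k=0  a_k=14  p_k/q_k = 14/1
k=1  a_k=3  p_k/q_k = 43/3
…
k=3  a_k=1  p_k/q_k = 100/7
…
k=6  a_k=1  p_k/q_k = 1414/99
k=7  a_k=3  p_k/q_k = 4999/350
(x₁, y₁) = (4999, 350);  4999² − 204·350² = 1 ✓
n=2: (4999,350)∘(4999,350) = (4999·4999+204·350·350, 4999·350+350·4999) = (49980001,3499300)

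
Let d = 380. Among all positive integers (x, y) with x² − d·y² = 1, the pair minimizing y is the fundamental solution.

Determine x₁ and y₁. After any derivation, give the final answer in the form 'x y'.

[19; 2,38] for √380; ℓ=2 ⇒ convergent index 1
i=0: a=19 ⇒ p=19, q=1
i=1: a=2 ⇒ p=39, q=2
fundamental: x₁=39, y₁=2  (since 1521 − 380·4 = 1)

39 2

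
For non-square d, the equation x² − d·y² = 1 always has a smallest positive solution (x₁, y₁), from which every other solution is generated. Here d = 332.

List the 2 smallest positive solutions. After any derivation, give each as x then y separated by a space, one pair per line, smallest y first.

13447 738
361643617 19847772

√332 = [18; 4,1,1,8,1,1,4,36, …], period ℓ=8 (even) → k=7
k=0  a_k=18  p_k/q_k = 18/1
k=1  a_k=4  p_k/q_k = 73/4
…
k=6  a_k=1  p_k/q_k = 2970/163
k=7  a_k=4  p_k/q_k = 13447/738
fundamental: x₁=13447, y₁=738  (since 180821809 − 332·544644 = 1)
n=2: (13447,738)∘(13447,738) = (13447·13447+332·738·738, 13447·738+738·13447) = (361643617,19847772)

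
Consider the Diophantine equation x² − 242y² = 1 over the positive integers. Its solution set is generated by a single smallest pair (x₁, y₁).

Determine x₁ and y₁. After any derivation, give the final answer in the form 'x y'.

19601 1260

√242 = [15; 1,1,3,1,14,1,3,1,1,30, …], period ℓ=10 (even) → k=9
i=0: a=15 ⇒ p=15, q=1
…
i=4: a=1 ⇒ p=140, q=9
…
i=6: a=1 ⇒ p=2209, q=142
…
i=8: a=1 ⇒ p=10905, q=701
i=9: a=1 ⇒ p=19601, q=1260
fundamental: x₁=19601, y₁=1260  (since 384199201 − 242·1587600 = 1)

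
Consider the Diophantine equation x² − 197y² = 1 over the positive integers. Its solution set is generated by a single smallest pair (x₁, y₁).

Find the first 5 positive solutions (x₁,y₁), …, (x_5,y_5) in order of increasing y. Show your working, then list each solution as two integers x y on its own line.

√197 = [14; 28, …], period ℓ=1 (odd) → k=1
a_0=14:  p_0=14·1+0=14,  q_0=14·0+1=1
a_1=28:  p_1=28·14+1=393,  q_1=28·1+0=28
→ (393, 28).  Check: 393²=154449, 197·28²=154448, difference 1.
n=2: (393,28)∘(393,28) = (393·393+197·28·28, 393·28+28·393) = (308897,22008)
n=3: (308897,22008)∘(393,28) = (393·308897+197·28·22008, 393·22008+28·308897) = (242792649,17298260)
n=4: (242792649,17298260)∘(393,28) = (393·242792649+197·28·17298260, 393·17298260+28·242792649) = (190834713217,13596410352)
n=5: (190834713217,13596410352)∘(393,28) = (393·190834713217+197·28·13596410352, 393·13596410352+28·190834713217) = (149995841795913,10686761238412)

393 28
308897 22008
242792649 17298260
190834713217 13596410352
149995841795913 10686761238412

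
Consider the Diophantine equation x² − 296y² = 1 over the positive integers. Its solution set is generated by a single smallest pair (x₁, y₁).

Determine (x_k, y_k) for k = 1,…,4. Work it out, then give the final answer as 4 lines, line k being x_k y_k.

3699 215
27365201 1590570
202447753299 11767036645
1497708451540801 87052535509140

d=296: √d = [17; 4,1,7,1,4,34] (ℓ=6, even), read p_5/q_5
k=0  a_k=17  p_k/q_k = 17/1
k=1  a_k=4  p_k/q_k = 69/4
…
k=3  a_k=7  p_k/q_k = 671/39
k=4  a_k=1  p_k/q_k = 757/44
k=5  a_k=4  p_k/q_k = 3699/215
(x₁, y₁) = (3699, 215);  3699² − 296·215² = 1 ✓
(3699+215√296)^2 = 27365201 + 1590570√296
(3699+215√296)^3 = 202447753299 + 11767036645√296
(3699+215√296)^4 = 1497708451540801 + 87052535509140√296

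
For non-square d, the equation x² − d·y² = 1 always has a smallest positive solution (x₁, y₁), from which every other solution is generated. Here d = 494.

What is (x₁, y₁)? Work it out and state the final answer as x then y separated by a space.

√494 → a₀=22, period (4,2,2,1,2,1,2,2,4,44); ℓ=10 even so k=9
step 0: (22, 1)  from 22·(1,0) + (0,1)
step 1: (89, 4)  from 4·(22,1) + (1,0)
…
step 5: (1867, 84)  from 2·(689,31) + (489,22)
step 6: (2556, 115)  from 1·(1867,84) + (689,31)
step 7: (6979, 314)  from 2·(2556,115) + (1867,84)
step 8: (16514, 743)  from 2·(6979,314) + (2556,115)
step 9: (73035, 3286)  from 4·(16514,743) + (6979,314)
(x₁, y₁) = (73035, 3286);  73035² − 494·3286² = 1 ✓

73035 3286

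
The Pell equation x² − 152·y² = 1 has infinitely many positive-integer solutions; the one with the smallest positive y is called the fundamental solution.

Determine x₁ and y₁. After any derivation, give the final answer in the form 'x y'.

√152 = [12; 3,24, …], period ℓ=2 (even) → k=1
a_0=12:  p_0=12·1+0=12,  q_0=12·0+1=1
a_1=3:  p_1=3·12+1=37,  q_1=3·1+0=3
fundamental: x₁=37, y₁=3  (since 1369 − 152·9 = 1)

37 3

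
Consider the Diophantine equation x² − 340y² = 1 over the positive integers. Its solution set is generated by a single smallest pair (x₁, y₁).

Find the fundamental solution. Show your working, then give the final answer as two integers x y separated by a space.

285769 15498

[18; 2,3,1,1,1,…,3,2,36] for √340; ℓ=14 ⇒ convergent index 13
k=0  a_k=18  p_k/q_k = 18/1
…
k=2  a_k=3  p_k/q_k = 129/7
k=3  a_k=1  p_k/q_k = 166/9
k=4  a_k=1  p_k/q_k = 295/16
k=5  a_k=1  p_k/q_k = 461/25
k=6  a_k=1  p_k/q_k = 756/41
k=7  a_k=8  p_k/q_k = 6509/353
…
k=9  a_k=1  p_k/q_k = 13774/747
k=10  a_k=1  p_k/q_k = 21039/1141
k=11  a_k=1  p_k/q_k = 34813/1888
k=12  a_k=3  p_k/q_k = 125478/6805
k=13  a_k=2  p_k/q_k = 285769/15498
(x₁, y₁) = (285769, 15498);  285769² − 340·15498² = 1 ✓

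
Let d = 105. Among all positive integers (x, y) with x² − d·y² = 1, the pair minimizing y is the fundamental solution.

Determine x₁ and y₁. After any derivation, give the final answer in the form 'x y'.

41 4

√105 → a₀=10, period (4,20); ℓ=2 even so k=1
a_0=10:  p_0=10·1+0=10,  q_0=10·0+1=1
a_1=4:  p_1=4·10+1=41,  q_1=4·1+0=4
(x₁, y₁) = (41, 4);  41² − 105·4² = 1 ✓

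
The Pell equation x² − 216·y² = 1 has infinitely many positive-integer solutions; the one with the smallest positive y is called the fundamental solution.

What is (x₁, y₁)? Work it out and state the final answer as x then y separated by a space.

[14; 1,2,3,2,1,28] for √216; ℓ=6 ⇒ convergent index 5
i=0: a=14 ⇒ p=14, q=1
…
i=4: a=2 ⇒ p=338, q=23
i=5: a=1 ⇒ p=485, q=33
fundamental: x₁=485, y₁=33  (since 235225 − 216·1089 = 1)

485 33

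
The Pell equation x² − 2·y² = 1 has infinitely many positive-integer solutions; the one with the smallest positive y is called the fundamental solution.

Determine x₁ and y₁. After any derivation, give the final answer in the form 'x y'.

3 2

d=2: √d = [1; 2] (ℓ=1, odd), read p_1/q_1
step 0: (1, 1)  from 1·(1,0) + (0,1)
step 1: (3, 2)  from 2·(1,1) + (1,0)
(x₁, y₁) = (3, 2);  3² − 2·2² = 1 ✓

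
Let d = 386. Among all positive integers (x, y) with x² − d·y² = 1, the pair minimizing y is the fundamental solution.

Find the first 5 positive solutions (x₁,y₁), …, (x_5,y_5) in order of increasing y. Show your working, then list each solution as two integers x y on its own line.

111555 5678
24889036049 1266818580
5552992832780835 282639893378122
1238928230896843060801 63059786610325980840
276417277589841662462530275 14069268990347189691834278

d=386: √d = [19; 1,1,1,4,1,18,1,4,1,1,1,38] (ℓ=12, even), read p_11/q_11
k=0  a_k=19  p_k/q_k = 19/1
k=1  a_k=1  p_k/q_k = 20/1
k=2  a_k=1  p_k/q_k = 39/2
k=3  a_k=1  p_k/q_k = 59/3
…
k=5  a_k=1  p_k/q_k = 334/17
k=6  a_k=18  p_k/q_k = 6287/320
k=7  a_k=1  p_k/q_k = 6621/337
…
k=10  a_k=1  p_k/q_k = 72163/3673
k=11  a_k=1  p_k/q_k = 111555/5678
→ (111555, 5678).  Check: 111555²=12444518025, 386·5678²=12444518024, difference 1.
(111555+5678√386)^2 = 24889036049 + 1266818580√386
(111555+5678√386)^3 = 5552992832780835 + 282639893378122√386
(111555+5678√386)^4 = 1238928230896843060801 + 63059786610325980840√386
(111555+5678√386)^5 = 276417277589841662462530275 + 14069268990347189691834278√386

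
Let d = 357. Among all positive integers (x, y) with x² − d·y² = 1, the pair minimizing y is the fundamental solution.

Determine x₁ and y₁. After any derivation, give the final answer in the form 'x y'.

3401 180

√357 → a₀=18, period (1,8,2,8,1,36); ℓ=6 even so k=5
step 0: (18, 1)  from 18·(1,0) + (0,1)
step 1: (19, 1)  from 1·(18,1) + (1,0)
step 2: (170, 9)  from 8·(19,1) + (18,1)
step 3: (359, 19)  from 2·(170,9) + (19,1)
step 4: (3042, 161)  from 8·(359,19) + (170,9)
step 5: (3401, 180)  from 1·(3042,161) + (359,19)
→ (3401, 180).  Check: 3401²=11566801, 357·180²=11566800, difference 1.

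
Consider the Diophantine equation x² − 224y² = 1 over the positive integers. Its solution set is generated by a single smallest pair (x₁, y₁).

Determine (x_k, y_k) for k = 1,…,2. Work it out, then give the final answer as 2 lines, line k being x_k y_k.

d=224: √d = [14; 1,28] (ℓ=2, even), read p_1/q_1
step 0: (14, 1)  from 14·(1,0) + (0,1)
step 1: (15, 1)  from 1·(14,1) + (1,0)
(x₁, y₁) = (15, 1);  15² − 224·1² = 1 ✓
k=2:  x_2 = 15·15+224·1·1 = 449,  y_2 = 15·1+1·15 = 30

15 1
449 30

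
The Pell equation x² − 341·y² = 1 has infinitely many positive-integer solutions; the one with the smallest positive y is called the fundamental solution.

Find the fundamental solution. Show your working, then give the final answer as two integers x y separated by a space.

10626551 575460

√341 → a₀=18, period (2,6,1,8,2,…,6,2,36); ℓ=14 even so k=13
step 0: (18, 1)  from 18·(1,0) + (0,1)
…
step 2: (240, 13)  from 6·(37,2) + (18,1)
step 3: (277, 15)  from 1·(240,13) + (37,2)
step 4: (2456, 133)  from 8·(277,15) + (240,13)
…
step 7: (20479, 1109)  from 2·(7645,414) + (5189,281)
…
step 11: (718667, 38918)  from 1·(641940,34763) + (76727,4155)
step 12: (4953942, 268271)  from 6·(718667,38918) + (641940,34763)
step 13: (10626551, 575460)  from 2·(4953942,268271) + (718667,38918)
(x₁, y₁) = (10626551, 575460);  10626551² − 341·575460² = 1 ✓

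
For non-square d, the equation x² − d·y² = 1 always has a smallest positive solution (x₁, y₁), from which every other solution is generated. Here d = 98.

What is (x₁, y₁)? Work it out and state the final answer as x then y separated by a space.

√98 = [9; 1,8,1,18, …], period ℓ=4 (even) → k=3
a_0=9:  p_0=9·1+0=9,  q_0=9·0+1=1
…
a_2=8:  p_2=8·10+9=89,  q_2=8·1+1=9
a_3=1:  p_3=1·89+10=99,  q_3=1·9+1=10
→ (99, 10).  Check: 99²=9801, 98·10²=9800, difference 1.

99 10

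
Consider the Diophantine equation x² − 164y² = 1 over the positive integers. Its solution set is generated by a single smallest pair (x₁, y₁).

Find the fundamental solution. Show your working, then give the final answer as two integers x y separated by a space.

2049 160

d=164: √d = [12; 1,4,6,4,1,24] (ℓ=6, even), read p_5/q_5
i=0: a=12 ⇒ p=12, q=1
i=1: a=1 ⇒ p=13, q=1
i=2: a=4 ⇒ p=64, q=5
i=3: a=6 ⇒ p=397, q=31
i=4: a=4 ⇒ p=1652, q=129
i=5: a=1 ⇒ p=2049, q=160
→ (2049, 160).  Check: 2049²=4198401, 164·160²=4198400, difference 1.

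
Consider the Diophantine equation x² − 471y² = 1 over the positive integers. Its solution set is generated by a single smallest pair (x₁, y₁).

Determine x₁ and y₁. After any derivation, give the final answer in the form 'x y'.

√471 → a₀=21, period (1,2,2,1,3,…,2,1,42); ℓ=14 even so k=13
a_0=21:  p_0=21·1+0=21,  q_0=21·0+1=1
a_1=1:  p_1=1·21+1=22,  q_1=1·1+0=1
a_2=2:  p_2=2·22+21=65,  q_2=2·1+1=3
a_3=2:  p_3=2·65+22=152,  q_3=2·3+1=7
…
a_5=3:  p_5=3·217+152=803,  q_5=3·10+7=37
…
a_8=4:  p_8=4·48809+3429=198665,  q_8=4·2249+158=9154
…
a_11=2:  p_11=2·843469+644804=2331742,  q_11=2·38865+29711=107441
a_12=2:  p_12=2·2331742+843469=5506953,  q_12=2·107441+38865=253747
a_13=1:  p_13=1·5506953+2331742=7838695,  q_13=1·253747+107441=361188
(x₁, y₁) = (7838695, 361188);  7838695² − 471·361188² = 1 ✓

7838695 361188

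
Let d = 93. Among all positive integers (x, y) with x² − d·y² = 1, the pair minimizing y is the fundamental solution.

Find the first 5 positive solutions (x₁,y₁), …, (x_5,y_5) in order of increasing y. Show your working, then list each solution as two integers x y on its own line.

12151 1260
295293601 30620520
7176225079351 744139875780
174396621583094401 18084087230585040
4238186690536135053751 439479487133537766300

d=93: √d = [9; 1,1,1,4,6,4,1,1,1,18] (ℓ=10, even), read p_9/q_9
k=0  a_k=9  p_k/q_k = 9/1
k=1  a_k=1  p_k/q_k = 10/1
…
k=3  a_k=1  p_k/q_k = 29/3
k=4  a_k=4  p_k/q_k = 135/14
k=5  a_k=6  p_k/q_k = 839/87
…
k=8  a_k=1  p_k/q_k = 7821/811
k=9  a_k=1  p_k/q_k = 12151/1260
fundamental: x₁=12151, y₁=1260  (since 147646801 − 93·1587600 = 1)
n=2: (12151,1260)∘(12151,1260) = (12151·12151+93·1260·1260, 12151·1260+1260·12151) = (295293601,30620520)
n=3: (295293601,30620520)∘(12151,1260) = (12151·295293601+93·1260·30620520, 12151·30620520+1260·295293601) = (7176225079351,744139875780)
n=4: (7176225079351,744139875780)∘(12151,1260) = (12151·7176225079351+93·1260·744139875780, 12151·744139875780+1260·7176225079351) = (174396621583094401,18084087230585040)
n=5: (174396621583094401,18084087230585040)∘(12151,1260) = (12151·174396621583094401+93·1260·18084087230585040, 12151·18084087230585040+1260·174396621583094401) = (4238186690536135053751,439479487133537766300)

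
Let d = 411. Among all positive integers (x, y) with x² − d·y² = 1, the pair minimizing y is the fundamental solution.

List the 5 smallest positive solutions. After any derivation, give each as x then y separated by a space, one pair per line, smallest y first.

d=411: √d = [20; 3,1,1,1,19,1,1,1,3,40] (ℓ=10, even), read p_9/q_9
a_0=20:  p_0=20·1+0=20,  q_0=20·0+1=1
a_1=3:  p_1=3·20+1=61,  q_1=3·1+0=3
a_2=1:  p_2=1·61+20=81,  q_2=1·3+1=4
a_3=1:  p_3=1·81+61=142,  q_3=1·4+3=7
a_4=1:  p_4=1·142+81=223,  q_4=1·7+4=11
a_5=19:  p_5=19·223+142=4379,  q_5=19·11+7=216
a_6=1:  p_6=1·4379+223=4602,  q_6=1·216+11=227
a_7=1:  p_7=1·4602+4379=8981,  q_7=1·227+216=443
a_8=1:  p_8=1·8981+4602=13583,  q_8=1·443+227=670
a_9=3:  p_9=3·13583+8981=49730,  q_9=3·670+443=2453
→ (49730, 2453).  Check: 49730²=2473072900, 411·2453²=2473072899, difference 1.
k=2:  x_2 = 49730·49730+411·2453·2453 = 4946145799,  y_2 = 49730·2453+2453·49730 = 243975380
k=3:  x_3 = 49730·4946145799+411·2453·243975380 = 491943661118810,  y_3 = 49730·243975380+2453·4946145799 = 24265791292347
k=4:  x_4 = 49730·491943661118810+411·2453·24265791292347 = 48928716529930696801,  y_4 = 49730·24265791292347+2453·491943661118810 = 2413475601692857240
k=5:  x_5 = 49730·48928716529930696801+411·2453·2413475601692857240 = 4866450145574963442708650,  y_5 = 49730·2413475601692857240+2453·48928716529930696801 = 240044283320105789798053

49730 2453
4946145799 243975380
491943661118810 24265791292347
48928716529930696801 2413475601692857240
4866450145574963442708650 240044283320105789798053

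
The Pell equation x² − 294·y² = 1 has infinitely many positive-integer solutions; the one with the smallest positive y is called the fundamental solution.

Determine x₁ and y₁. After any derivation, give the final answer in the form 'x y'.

[17; 6,1,4,1,6,34] for √294; ℓ=6 ⇒ convergent index 5
step 0: (17, 1)  from 17·(1,0) + (0,1)
step 1: (103, 6)  from 6·(17,1) + (1,0)
…
step 4: (703, 41)  from 1·(583,34) + (120,7)
step 5: (4801, 280)  from 6·(703,41) + (583,34)
→ (4801, 280).  Check: 4801²=23049601, 294·280²=23049600, difference 1.

4801 280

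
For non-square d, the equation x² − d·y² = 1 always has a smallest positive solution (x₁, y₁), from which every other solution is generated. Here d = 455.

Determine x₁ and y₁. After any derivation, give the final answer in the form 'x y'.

√455 → a₀=21, period (3,42); ℓ=2 even so k=1
a_0=21:  p_0=21·1+0=21,  q_0=21·0+1=1
a_1=3:  p_1=3·21+1=64,  q_1=3·1+0=3
(x₁, y₁) = (64, 3);  64² − 455·3² = 1 ✓

64 3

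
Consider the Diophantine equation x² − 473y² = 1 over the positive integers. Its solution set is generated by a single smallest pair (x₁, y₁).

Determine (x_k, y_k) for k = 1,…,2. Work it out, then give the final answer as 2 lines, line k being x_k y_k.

87 4
15137 696

√473 → a₀=21, period (1,2,1,42); ℓ=4 even so k=3
k=0  a_k=21  p_k/q_k = 21/1
…
k=2  a_k=2  p_k/q_k = 65/3
k=3  a_k=1  p_k/q_k = 87/4
(x₁, y₁) = (87, 4);  87² − 473·4² = 1 ✓
n=2: (87,4)∘(87,4) = (87·87+473·4·4, 87·4+4·87) = (15137,696)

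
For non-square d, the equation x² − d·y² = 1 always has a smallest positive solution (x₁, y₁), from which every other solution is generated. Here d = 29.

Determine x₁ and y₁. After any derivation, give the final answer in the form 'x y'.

[5; 2,1,1,2,10] for √29; ℓ=5 ⇒ convergent index 9
a_0=5:  p_0=5·1+0=5,  q_0=5·0+1=1
…
a_2=1:  p_2=1·11+5=16,  q_2=1·2+1=3
a_3=1:  p_3=1·16+11=27,  q_3=1·3+2=5
…
a_7=1:  p_7=1·1524+727=2251,  q_7=1·283+135=418
a_8=1:  p_8=1·2251+1524=3775,  q_8=1·418+283=701
a_9=2:  p_9=2·3775+2251=9801,  q_9=2·701+418=1820
(x₁, y₁) = (9801, 1820);  9801² − 29·1820² = 1 ✓

9801 1820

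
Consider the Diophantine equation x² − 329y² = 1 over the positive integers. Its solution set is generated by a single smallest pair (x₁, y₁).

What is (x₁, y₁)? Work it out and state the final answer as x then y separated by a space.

2376415 131016

d=329: √d = [18; 7,4,2,1,1,4,1,1,2,4,7,36] (ℓ=12, even), read p_11/q_11
i=0: a=18 ⇒ p=18, q=1
i=1: a=7 ⇒ p=127, q=7
…
i=3: a=2 ⇒ p=1179, q=65
i=4: a=1 ⇒ p=1705, q=94
i=5: a=1 ⇒ p=2884, q=159
i=6: a=4 ⇒ p=13241, q=730
…
i=9: a=2 ⇒ p=74857, q=4127
i=10: a=4 ⇒ p=328794, q=18127
i=11: a=7 ⇒ p=2376415, q=131016
(x₁, y₁) = (2376415, 131016);  2376415² − 329·131016² = 1 ✓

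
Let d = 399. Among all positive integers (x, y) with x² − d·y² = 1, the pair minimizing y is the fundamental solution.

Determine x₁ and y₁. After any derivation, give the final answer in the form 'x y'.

20 1

√399 = [19; 1,38, …], period ℓ=2 (even) → k=1
i=0: a=19 ⇒ p=19, q=1
i=1: a=1 ⇒ p=20, q=1
→ (20, 1).  Check: 20²=400, 399·1²=399, difference 1.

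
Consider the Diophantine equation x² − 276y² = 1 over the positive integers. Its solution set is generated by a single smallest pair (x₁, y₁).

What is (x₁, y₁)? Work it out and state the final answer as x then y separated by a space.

7775 468

√276 → a₀=16, period (1,1,1,1,2,2,2,1,1,1,1,32); ℓ=12 even so k=11
i=0: a=16 ⇒ p=16, q=1
i=1: a=1 ⇒ p=17, q=1
…
i=4: a=1 ⇒ p=83, q=5
…
i=8: a=1 ⇒ p=1761, q=106
…
i=10: a=1 ⇒ p=4768, q=287
i=11: a=1 ⇒ p=7775, q=468
→ (7775, 468).  Check: 7775²=60450625, 276·468²=60450624, difference 1.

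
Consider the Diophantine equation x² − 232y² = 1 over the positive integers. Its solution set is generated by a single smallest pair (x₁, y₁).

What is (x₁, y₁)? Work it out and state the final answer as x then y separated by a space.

[15; 4,3,7,3,4,30] for √232; ℓ=6 ⇒ convergent index 5
i=0: a=15 ⇒ p=15, q=1
i=1: a=4 ⇒ p=61, q=4
…
i=3: a=7 ⇒ p=1447, q=95
i=4: a=3 ⇒ p=4539, q=298
i=5: a=4 ⇒ p=19603, q=1287
→ (19603, 1287).  Check: 19603²=384277609, 232·1287²=384277608, difference 1.

19603 1287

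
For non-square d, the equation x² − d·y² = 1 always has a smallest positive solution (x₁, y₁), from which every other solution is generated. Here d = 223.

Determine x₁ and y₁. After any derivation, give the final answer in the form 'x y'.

[14; 1,13,1,28] for √223; ℓ=4 ⇒ convergent index 3
i=0: a=14 ⇒ p=14, q=1
…
i=2: a=13 ⇒ p=209, q=14
i=3: a=1 ⇒ p=224, q=15
fundamental: x₁=224, y₁=15  (since 50176 − 223·225 = 1)

224 15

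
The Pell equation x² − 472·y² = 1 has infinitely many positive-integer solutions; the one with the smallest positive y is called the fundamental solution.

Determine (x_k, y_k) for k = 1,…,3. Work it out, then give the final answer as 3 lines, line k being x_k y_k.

306917 14127
188396089777 8671632918
115643925371868101 5322943120573485

[21; 1,2,1,1,1,…,2,1,42] for √472; ℓ=14 ⇒ convergent index 13
a_0=21:  p_0=21·1+0=21,  q_0=21·0+1=1
…
a_3=1:  p_3=1·65+22=87,  q_3=1·3+1=4
…
a_12=2:  p_12=2·84230+54227=222687,  q_12=2·3877+2496=10250
a_13=1:  p_13=1·222687+84230=306917,  q_13=1·10250+3877=14127
fundamental: x₁=306917, y₁=14127  (since 94198044889 − 472·199572129 = 1)
n=2: (306917,14127)∘(306917,14127) = (306917·306917+472·14127·14127, 306917·14127+14127·306917) = (188396089777,8671632918)
n=3: (188396089777,8671632918)∘(306917,14127) = (306917·188396089777+472·14127·8671632918, 306917·8671632918+14127·188396089777) = (115643925371868101,5322943120573485)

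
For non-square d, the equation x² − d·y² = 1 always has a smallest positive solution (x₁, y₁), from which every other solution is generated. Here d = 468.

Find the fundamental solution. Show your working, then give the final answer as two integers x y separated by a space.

649 30

[21; 1,1,1,2,1,1,1,42] for √468; ℓ=8 ⇒ convergent index 7
i=0: a=21 ⇒ p=21, q=1
…
i=2: a=1 ⇒ p=43, q=2
…
i=4: a=2 ⇒ p=173, q=8
i=5: a=1 ⇒ p=238, q=11
i=6: a=1 ⇒ p=411, q=19
i=7: a=1 ⇒ p=649, q=30
(x₁, y₁) = (649, 30);  649² − 468·30² = 1 ✓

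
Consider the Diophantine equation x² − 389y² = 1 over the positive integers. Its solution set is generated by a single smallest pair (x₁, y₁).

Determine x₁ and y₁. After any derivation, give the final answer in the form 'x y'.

[19; 1,2,1,1,1,1,2,1,38] for √389; ℓ=9 ⇒ convergent index 17
step 0: (19, 1)  from 19·(1,0) + (0,1)
step 1: (20, 1)  from 1·(19,1) + (1,0)
step 2: (59, 3)  from 2·(20,1) + (19,1)
…
step 4: (138, 7)  from 1·(79,4) + (59,3)
step 5: (217, 11)  from 1·(138,7) + (79,4)
step 6: (355, 18)  from 1·(217,11) + (138,7)
step 7: (927, 47)  from 2·(355,18) + (217,11)
step 8: (1282, 65)  from 1·(927,47) + (355,18)
…
step 11: (151493, 7681)  from 2·(50925,2582) + (49643,2517)
step 12: (202418, 10263)  from 1·(151493,7681) + (50925,2582)
step 13: (353911, 17944)  from 1·(202418,10263) + (151493,7681)
step 14: (556329, 28207)  from 1·(353911,17944) + (202418,10263)
step 15: (910240, 46151)  from 1·(556329,28207) + (353911,17944)
step 16: (2376809, 120509)  from 2·(910240,46151) + (556329,28207)
step 17: (3287049, 166660)  from 1·(2376809,120509) + (910240,46151)
fundamental: x₁=3287049, y₁=166660  (since 10804691128401 − 389·27775555600 = 1)

3287049 166660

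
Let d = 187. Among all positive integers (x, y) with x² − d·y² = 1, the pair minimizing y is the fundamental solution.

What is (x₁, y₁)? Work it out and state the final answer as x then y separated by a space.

√187 = [13; 1,2,13,2,1,26, …], period ℓ=6 (even) → k=5
a_0=13:  p_0=13·1+0=13,  q_0=13·0+1=1
…
a_2=2:  p_2=2·14+13=41,  q_2=2·1+1=3
…
a_4=2:  p_4=2·547+41=1135,  q_4=2·40+3=83
a_5=1:  p_5=1·1135+547=1682,  q_5=1·83+40=123
(x₁, y₁) = (1682, 123);  1682² − 187·123² = 1 ✓

1682 123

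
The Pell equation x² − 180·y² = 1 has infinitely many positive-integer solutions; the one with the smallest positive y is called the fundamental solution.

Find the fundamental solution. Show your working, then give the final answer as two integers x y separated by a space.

√180 = [13; 2,2,2,26, …], period ℓ=4 (even) → k=3
k=0  a_k=13  p_k/q_k = 13/1
k=1  a_k=2  p_k/q_k = 27/2
k=2  a_k=2  p_k/q_k = 67/5
k=3  a_k=2  p_k/q_k = 161/12
fundamental: x₁=161, y₁=12  (since 25921 − 180·144 = 1)

161 12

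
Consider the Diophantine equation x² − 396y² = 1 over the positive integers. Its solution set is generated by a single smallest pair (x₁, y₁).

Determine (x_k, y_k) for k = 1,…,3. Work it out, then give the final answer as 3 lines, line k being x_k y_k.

[19; 1,8,1,38] for √396; ℓ=4 ⇒ convergent index 3
i=0: a=19 ⇒ p=19, q=1
i=1: a=1 ⇒ p=20, q=1
i=2: a=8 ⇒ p=179, q=9
i=3: a=1 ⇒ p=199, q=10
fundamental: x₁=199, y₁=10  (since 39601 − 396·100 = 1)
(x_2, y_2) = (199·199 + 396·10·10, 199·10 + 10·199) = (79201, 3980)
(x_3, y_3) = (199·79201 + 396·10·3980, 199·3980 + 10·79201) = (31521799, 1584030)

199 10
79201 3980
31521799 1584030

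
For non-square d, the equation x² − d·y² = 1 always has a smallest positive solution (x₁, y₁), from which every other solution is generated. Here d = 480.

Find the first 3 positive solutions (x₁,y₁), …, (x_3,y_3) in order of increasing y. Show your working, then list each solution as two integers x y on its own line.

√480 → a₀=21, period (1,9,1,42); ℓ=4 even so k=3
k=0  a_k=21  p_k/q_k = 21/1
k=1  a_k=1  p_k/q_k = 22/1
k=2  a_k=9  p_k/q_k = 219/10
k=3  a_k=1  p_k/q_k = 241/11
→ (241, 11).  Check: 241²=58081, 480·11²=58080, difference 1.
n=2: (241,11)∘(241,11) = (241·241+480·11·11, 241·11+11·241) = (116161,5302)
n=3: (116161,5302)∘(241,11) = (241·116161+480·11·5302, 241·5302+11·116161) = (55989361,2555553)

241 11
116161 5302
55989361 2555553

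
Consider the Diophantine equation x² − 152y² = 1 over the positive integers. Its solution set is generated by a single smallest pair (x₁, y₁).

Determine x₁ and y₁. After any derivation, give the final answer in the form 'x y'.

37 3

d=152: √d = [12; 3,24] (ℓ=2, even), read p_1/q_1
a_0=12:  p_0=12·1+0=12,  q_0=12·0+1=1
a_1=3:  p_1=3·12+1=37,  q_1=3·1+0=3
(x₁, y₁) = (37, 3);  37² − 152·3² = 1 ✓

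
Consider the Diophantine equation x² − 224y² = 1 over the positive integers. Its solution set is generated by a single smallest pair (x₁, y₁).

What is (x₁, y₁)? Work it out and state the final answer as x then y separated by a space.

15 1

d=224: √d = [14; 1,28] (ℓ=2, even), read p_1/q_1
i=0: a=14 ⇒ p=14, q=1
i=1: a=1 ⇒ p=15, q=1
(x₁, y₁) = (15, 1);  15² − 224·1² = 1 ✓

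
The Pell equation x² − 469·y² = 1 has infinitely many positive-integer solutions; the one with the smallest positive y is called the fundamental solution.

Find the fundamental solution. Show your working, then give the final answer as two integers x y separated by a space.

137215 6336

d=469: √d = [21; 1,1,1,10,6,10,1,1,1,42] (ℓ=10, even), read p_9/q_9
step 0: (21, 1)  from 21·(1,0) + (0,1)
step 1: (22, 1)  from 1·(21,1) + (1,0)
step 2: (43, 2)  from 1·(22,1) + (21,1)
step 3: (65, 3)  from 1·(43,2) + (22,1)
step 4: (693, 32)  from 10·(65,3) + (43,2)
step 5: (4223, 195)  from 6·(693,32) + (65,3)
step 6: (42923, 1982)  from 10·(4223,195) + (693,32)
step 7: (47146, 2177)  from 1·(42923,1982) + (4223,195)
step 8: (90069, 4159)  from 1·(47146,2177) + (42923,1982)
step 9: (137215, 6336)  from 1·(90069,4159) + (47146,2177)
(x₁, y₁) = (137215, 6336);  137215² − 469·6336² = 1 ✓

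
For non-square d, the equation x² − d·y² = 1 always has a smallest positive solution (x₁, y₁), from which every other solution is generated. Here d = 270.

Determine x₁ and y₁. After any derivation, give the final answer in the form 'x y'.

√270 → a₀=16, period (2,3,6,3,2,32); ℓ=6 even so k=5
step 0: (16, 1)  from 16·(1,0) + (0,1)
…
step 2: (115, 7)  from 3·(33,2) + (16,1)
step 3: (723, 44)  from 6·(115,7) + (33,2)
step 4: (2284, 139)  from 3·(723,44) + (115,7)
step 5: (5291, 322)  from 2·(2284,139) + (723,44)
→ (5291, 322).  Check: 5291²=27994681, 270·322²=27994680, difference 1.

5291 322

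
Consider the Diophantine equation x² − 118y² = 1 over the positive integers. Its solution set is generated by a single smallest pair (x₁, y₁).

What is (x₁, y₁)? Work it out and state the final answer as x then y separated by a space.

306917 28254

[10; 1,6,3,2,10,2,3,6,1,20] for √118; ℓ=10 ⇒ convergent index 9
i=0: a=10 ⇒ p=10, q=1
…
i=3: a=3 ⇒ p=239, q=22
…
i=6: a=2 ⇒ p=12112, q=1115
i=7: a=3 ⇒ p=42115, q=3877
i=8: a=6 ⇒ p=264802, q=24377
i=9: a=1 ⇒ p=306917, q=28254
→ (306917, 28254).  Check: 306917²=94198044889, 118·28254²=94198044888, difference 1.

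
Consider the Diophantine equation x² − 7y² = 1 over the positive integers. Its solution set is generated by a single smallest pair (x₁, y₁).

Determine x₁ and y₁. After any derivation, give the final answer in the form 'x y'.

[2; 1,1,1,4] for √7; ℓ=4 ⇒ convergent index 3
step 0: (2, 1)  from 2·(1,0) + (0,1)
step 1: (3, 1)  from 1·(2,1) + (1,0)
step 2: (5, 2)  from 1·(3,1) + (2,1)
step 3: (8, 3)  from 1·(5,2) + (3,1)
fundamental: x₁=8, y₁=3  (since 64 − 7·9 = 1)

8 3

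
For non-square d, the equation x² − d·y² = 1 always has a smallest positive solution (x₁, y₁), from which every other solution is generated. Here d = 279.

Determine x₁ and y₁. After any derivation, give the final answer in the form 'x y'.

1520 91

√279 = [16; 1,2,2,1,2,2,1,32, …], period ℓ=8 (even) → k=7
i=0: a=16 ⇒ p=16, q=1
i=1: a=1 ⇒ p=17, q=1
i=2: a=2 ⇒ p=50, q=3
i=3: a=2 ⇒ p=117, q=7
i=4: a=1 ⇒ p=167, q=10
i=5: a=2 ⇒ p=451, q=27
i=6: a=2 ⇒ p=1069, q=64
i=7: a=1 ⇒ p=1520, q=91
→ (1520, 91).  Check: 1520²=2310400, 279·91²=2310399, difference 1.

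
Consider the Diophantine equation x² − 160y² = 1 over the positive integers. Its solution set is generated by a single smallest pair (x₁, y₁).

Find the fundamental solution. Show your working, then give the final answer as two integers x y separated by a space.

d=160: √d = [12; 1,1,1,5,1,1,1,24] (ℓ=8, even), read p_7/q_7
a_0=12:  p_0=12·1+0=12,  q_0=12·0+1=1
…
a_2=1:  p_2=1·13+12=25,  q_2=1·1+1=2
…
a_5=1:  p_5=1·215+38=253,  q_5=1·17+3=20
a_6=1:  p_6=1·253+215=468,  q_6=1·20+17=37
a_7=1:  p_7=1·468+253=721,  q_7=1·37+20=57
→ (721, 57).  Check: 721²=519841, 160·57²=519840, difference 1.

721 57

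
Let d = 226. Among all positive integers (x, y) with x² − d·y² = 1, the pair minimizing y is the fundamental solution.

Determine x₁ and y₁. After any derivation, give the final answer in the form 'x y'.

√226 = [15; 30, …], period ℓ=1 (odd) → k=1
step 0: (15, 1)  from 15·(1,0) + (0,1)
step 1: (451, 30)  from 30·(15,1) + (1,0)
fundamental: x₁=451, y₁=30  (since 203401 − 226·900 = 1)

451 30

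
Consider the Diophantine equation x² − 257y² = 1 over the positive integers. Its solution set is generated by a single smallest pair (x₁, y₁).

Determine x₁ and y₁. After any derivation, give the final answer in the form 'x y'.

d=257: √d = [16; 32] (ℓ=1, odd), read p_1/q_1
step 0: (16, 1)  from 16·(1,0) + (0,1)
step 1: (513, 32)  from 32·(16,1) + (1,0)
(x₁, y₁) = (513, 32);  513² − 257·32² = 1 ✓

513 32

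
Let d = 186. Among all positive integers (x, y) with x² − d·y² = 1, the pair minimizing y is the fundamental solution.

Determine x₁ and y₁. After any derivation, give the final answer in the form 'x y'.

7501 550

[13; 1,1,1,3,4,3,1,1,1,26] for √186; ℓ=10 ⇒ convergent index 9
i=0: a=13 ⇒ p=13, q=1
…
i=2: a=1 ⇒ p=27, q=2
i=3: a=1 ⇒ p=41, q=3
…
i=6: a=3 ⇒ p=2073, q=152
i=7: a=1 ⇒ p=2714, q=199
i=8: a=1 ⇒ p=4787, q=351
i=9: a=1 ⇒ p=7501, q=550
→ (7501, 550).  Check: 7501²=56265001, 186·550²=56265000, difference 1.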